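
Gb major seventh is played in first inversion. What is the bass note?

Bb

Gb major seventh is Gb–Bb–Db–F. First inversion places the third in the bass: Bb.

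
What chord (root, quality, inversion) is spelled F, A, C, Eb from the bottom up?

F dominant seventh, root position

The distinct note names are F, A, C, Eb. Stacked in thirds they read F–A–C–Eb, which is a dominant seventh chord on F.
F is the root of F dominant seventh; root in the bass means root position (figured bass 7).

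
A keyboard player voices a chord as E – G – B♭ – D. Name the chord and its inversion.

E half-diminished seventh, root position

The distinct note names are E, G, Bb, D. Stacked in thirds they read E–G–Bb–D, which is a half-diminished seventh chord on E.
With the root (E) in the bass, the chord is in root position (figured bass 7).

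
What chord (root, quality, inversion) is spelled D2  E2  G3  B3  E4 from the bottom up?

The pitch classes D, E, G, B arrange in thirds as E–G–B–D: an E minor seventh chord.
D is the seventh of E minor seventh; seventh in the bass means third inversion (figured bass 4/2).

E minor seventh, third inversion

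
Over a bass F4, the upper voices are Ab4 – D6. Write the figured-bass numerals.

6

The notes F, Ab, D stack in thirds as D–F–Ab — a D diminished triad. The bass F is the third, so this is first inversion: figured 6.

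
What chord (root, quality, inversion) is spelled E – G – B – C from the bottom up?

C major seventh, first inversion

The distinct note names are E, G, B, C. Stacked in thirds they read C–E–G–B, which is a major seventh chord on C.
E is the third of C major seventh; third in the bass means first inversion (figured bass 6/5).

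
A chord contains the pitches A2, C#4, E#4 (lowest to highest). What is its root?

A

A, C#, E# are the tones of an A augmented triad (A–C#–E#), making A the root.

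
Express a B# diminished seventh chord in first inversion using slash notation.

B#dim7/D#

First inversion of B# diminished seventh has the third (D#) in the bass. As a slash chord: B#dim7/D#.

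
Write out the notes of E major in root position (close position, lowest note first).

E, G#, B

E major is E–G#–B. Root position puts the root (E) in the bass, with the remaining tones above: E, G#, B.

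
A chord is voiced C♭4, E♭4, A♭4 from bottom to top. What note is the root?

Cb, Eb, Ab are the tones of an Ab minor triad (Ab–Cb–Eb), making Ab the root.

Ab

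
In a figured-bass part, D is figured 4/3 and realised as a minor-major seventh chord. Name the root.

The figures 4/3 mean the fifth of the chord is in the bass. If D is the fifth of a minor-major seventh chord, the root is G (chord tones G–Bb–D–F#).

G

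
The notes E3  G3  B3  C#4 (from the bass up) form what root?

C#

E, G, B, C# are the tones of a C# half-diminished seventh chord (C#–E–G–B), making C# the root.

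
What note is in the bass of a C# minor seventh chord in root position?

The root of C# minor seventh (C#–E–G#–B) is C#; that is the bass in root position.

C#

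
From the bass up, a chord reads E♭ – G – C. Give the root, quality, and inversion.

C minor, first inversion

The pitch classes Eb, G, C arrange in thirds as C–Eb–G: a C minor triad.
With the third (Eb) in the bass, the chord is in first inversion (figured bass 6).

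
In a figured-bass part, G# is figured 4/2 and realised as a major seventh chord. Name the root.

The figures 4/2 mean the seventh of the chord is in the bass. If G# is the seventh of a major seventh chord, the root is A (chord tones A–C#–E–G#).

A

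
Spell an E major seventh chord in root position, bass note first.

The chord tones are E–G#–B–D#. With the root (E) lowest for root position: E, G#, B, D#.

E, G#, B, D#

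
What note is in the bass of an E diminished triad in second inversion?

The fifth of E diminished (E–G–Bb) is Bb; that is the bass in second inversion.

Bb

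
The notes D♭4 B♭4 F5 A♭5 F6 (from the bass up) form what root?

Db, Bb, F, Ab are the tones of a Bb minor seventh chord (Bb–Db–F–Ab), making Bb the root.

Bb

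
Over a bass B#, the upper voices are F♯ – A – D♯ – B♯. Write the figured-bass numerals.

7

The notes B#, F#, A, D# stack in thirds as B#–D#–F#–A — a B# diminished seventh chord. The bass B# is the root, so this is root position: figured 7.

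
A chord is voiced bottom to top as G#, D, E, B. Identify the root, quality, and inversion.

E dominant seventh, first inversion

The pitch classes G#, D, E, B arrange in thirds as E–G#–B–D: an E dominant seventh chord.
With the third (G#) in the bass, the chord is in first inversion (figured bass 6/5).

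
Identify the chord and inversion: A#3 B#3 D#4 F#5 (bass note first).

The pitch classes A#, B#, D#, F# arrange in thirds as B#–D#–F#–A#: a B# half-diminished seventh chord.
A# is the seventh of B# half-diminished seventh; seventh in the bass means third inversion (figured bass 4/2).

B# half-diminished seventh, third inversion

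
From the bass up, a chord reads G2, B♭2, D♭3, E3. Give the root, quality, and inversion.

The pitch classes G, Bb, Db, E arrange in thirds as E–G–Bb–Db: an E diminished seventh chord.
With the third (G) in the bass, the chord is in first inversion (figured bass 6/5).

E diminished seventh, first inversion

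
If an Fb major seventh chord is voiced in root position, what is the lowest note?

The root of Fb major seventh (Fb–Ab–Cb–Eb) is Fb; that is the bass in root position.

Fb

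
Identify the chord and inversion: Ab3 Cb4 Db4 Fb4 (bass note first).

The distinct note names are Ab, Cb, Db, Fb. Stacked in thirds they read Db–Fb–Ab–Cb, which is a minor seventh chord on Db.
The lowest note is Ab, the fifth of the chord, so this is second inversion (figured bass 4/3).

Db minor seventh, second inversion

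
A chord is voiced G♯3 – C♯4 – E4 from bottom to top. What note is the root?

C#

The distinct letter names are G#, C#, E. Arranged as a stack of thirds they read C#–E–G#, so C# is the root (a C# minor triad).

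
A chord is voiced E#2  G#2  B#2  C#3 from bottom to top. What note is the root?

C#

E#, G#, B#, C# are the tones of a C# major seventh chord (C#–E#–G#–B#), making C# the root.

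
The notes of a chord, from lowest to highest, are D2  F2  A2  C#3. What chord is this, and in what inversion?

Reducing to letter names: D, F, A, C#. These stack in thirds as D–F–A–C# — a D minor-major seventh chord.
With the root (D) in the bass, the chord is in root position (figured bass 7).

D minor-major seventh, root position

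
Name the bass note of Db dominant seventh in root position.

Db

The root of Db dominant seventh (Db–F–Ab–Cb) is Db; that is the bass in root position.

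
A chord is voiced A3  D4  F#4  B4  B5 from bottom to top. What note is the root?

A, D, F#, B are the tones of a B minor seventh chord (B–D–F#–A), making B the root.

B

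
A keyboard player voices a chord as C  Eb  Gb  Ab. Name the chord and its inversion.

Ab dominant seventh, first inversion

The distinct note names are C, Eb, Gb, Ab. Stacked in thirds they read Ab–C–Eb–Gb, which is a dominant seventh chord on Ab.
C is the third of Ab dominant seventh; third in the bass means first inversion (figured bass 6/5).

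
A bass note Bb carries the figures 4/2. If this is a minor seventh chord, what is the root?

C

The figures 4/2 mean the seventh of the chord is in the bass. If Bb is the seventh of a minor seventh chord, the root is C (chord tones C–Eb–G–Bb).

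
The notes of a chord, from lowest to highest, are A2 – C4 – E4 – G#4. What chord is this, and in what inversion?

A minor-major seventh, root position

The pitch classes A, C, E, G# arrange in thirds as A–C–E–G#: an A minor-major seventh chord.
A is the root of A minor-major seventh; root in the bass means root position (figured bass 7).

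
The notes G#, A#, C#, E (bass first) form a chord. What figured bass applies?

4/2

The notes G#, A#, C#, E stack in thirds as A#–C#–E–G# — an A# half-diminished seventh chord. The bass G# is the seventh, so this is third inversion: figured 4/2.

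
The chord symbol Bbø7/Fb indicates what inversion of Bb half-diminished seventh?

Bbø7/Fb means Bb half-diminished seventh with Fb in the bass. Fb is the fifth of Bb half-diminished seventh (Bb–Db–Fb–Ab), so this is second inversion.

second inversion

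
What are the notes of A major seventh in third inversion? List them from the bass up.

G#, A, C#, E

Spelling A major seventh: A–C#–E–G#. In third inversion the seventh is bass, giving G#, A, C#, E from the bottom.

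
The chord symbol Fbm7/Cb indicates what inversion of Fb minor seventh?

Fbm7/Cb means Fb minor seventh with Cb in the bass. Cb is the fifth of Fb minor seventh (Fb–Abb–Cb–Ebb), so this is second inversion.

second inversion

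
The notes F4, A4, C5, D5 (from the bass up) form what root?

F, A, C, D are the tones of a D minor seventh chord (D–F–A–C), making D the root.

D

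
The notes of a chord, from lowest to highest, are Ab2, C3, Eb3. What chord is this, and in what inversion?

Ab major, root position

The distinct note names are Ab, C, Eb. Stacked in thirds they read Ab–C–Eb, which is a major triad on Ab.
The lowest note is Ab, the root of the chord, so this is root position (figured bass 5/3).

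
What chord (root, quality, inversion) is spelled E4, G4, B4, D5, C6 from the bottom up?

The distinct note names are E, G, B, D, C. Stacked in thirds they read C–E–G–B–D, which is a major ninth chord on C.
With the third (E) in the bass, the chord is in first inversion.

C major ninth, first inversion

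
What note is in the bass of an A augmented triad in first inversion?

The third of A augmented (A–C#–E#) is C#; that is the bass in first inversion.

C#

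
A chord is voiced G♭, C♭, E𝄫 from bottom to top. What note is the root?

Cb

The distinct letter names are Gb, Cb, Ebb. Arranged as a stack of thirds they read Cb–Ebb–Gb, so Cb is the root (a Cb minor triad).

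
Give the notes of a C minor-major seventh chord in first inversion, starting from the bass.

C minor-major seventh is C–Eb–G–B. First inversion puts the third (Eb) in the bass, with the remaining tones above: Eb, G, B, C.

Eb, G, B, C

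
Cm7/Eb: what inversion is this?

Cm7/Eb means C minor seventh with Eb in the bass. Eb is the third of C minor seventh (C–Eb–G–Bb), so this is first inversion.

first inversion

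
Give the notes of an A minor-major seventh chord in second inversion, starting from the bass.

E, G#, A, C

Spelling A minor-major seventh: A–C–E–G#. In second inversion the fifth is bass, giving E, G#, A, C from the bottom.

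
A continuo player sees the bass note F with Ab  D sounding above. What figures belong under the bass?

6

The notes F, Ab, D stack in thirds as D–F–Ab — a D diminished triad. The bass F is the third, so this is first inversion: figured 6.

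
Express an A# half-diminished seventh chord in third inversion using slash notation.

A#ø7/G#

Third inversion of A# half-diminished seventh has the seventh (G#) in the bass. As a slash chord: A#ø7/G#.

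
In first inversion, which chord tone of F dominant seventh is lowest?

F dominant seventh is F–A–C–Eb. First inversion places the third in the bass: A.

A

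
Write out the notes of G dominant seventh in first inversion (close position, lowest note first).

B, D, F, G

Spelling G dominant seventh: G–B–D–F. In first inversion the third is bass, giving B, D, F, G from the bottom.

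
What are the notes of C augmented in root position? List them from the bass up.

C, E, G#

C augmented is C–E–G#. Root position puts the root (C) in the bass, with the remaining tones above: C, E, G#.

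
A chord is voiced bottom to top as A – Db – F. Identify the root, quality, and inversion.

The distinct note names are A, Db, F. Stacked in thirds they read Db–F–A, which is an augmented triad on Db.
With the fifth (A) in the bass, the chord is in second inversion (figured bass 6/4).

Db augmented, second inversion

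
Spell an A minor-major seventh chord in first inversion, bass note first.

The chord tones are A–C–E–G#. With the third (C) lowest for first inversion: C, E, G#, A.

C, E, G#, A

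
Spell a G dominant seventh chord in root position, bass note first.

Spelling G dominant seventh: G–B–D–F. In root position the root is bass, giving G, B, D, F from the bottom.

G, B, D, F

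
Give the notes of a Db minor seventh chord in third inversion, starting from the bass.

Cb, Db, Fb, Ab

The chord tones are Db–Fb–Ab–Cb. With the seventh (Cb) lowest for third inversion: Cb, Db, Fb, Ab.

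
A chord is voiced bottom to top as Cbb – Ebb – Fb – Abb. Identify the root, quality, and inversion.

Fb half-diminished seventh, second inversion

The distinct note names are Cbb, Ebb, Fb, Abb. Stacked in thirds they read Fb–Abb–Cbb–Ebb, which is a half-diminished seventh chord on Fb.
With the fifth (Cbb) in the bass, the chord is in second inversion (figured bass 4/3).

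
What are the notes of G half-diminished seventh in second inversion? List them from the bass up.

The chord tones are G–Bb–Db–F. With the fifth (Db) lowest for second inversion: Db, F, G, Bb.

Db, F, G, Bb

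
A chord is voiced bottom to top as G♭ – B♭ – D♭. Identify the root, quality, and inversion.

The distinct note names are Gb, Bb, Db. Stacked in thirds they read Gb–Bb–Db, which is a major triad on Gb.
With the root (Gb) in the bass, the chord is in root position (figured bass 5/3).

Gb major, root position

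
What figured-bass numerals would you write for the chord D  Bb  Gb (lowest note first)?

The notes D, Bb, Gb stack in thirds as Gb–Bb–D — a Gb augmented triad. The bass D is the fifth, so this is second inversion: figured 6/4.

6/4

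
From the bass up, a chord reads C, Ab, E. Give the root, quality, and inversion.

Reducing to letter names: C, Ab, E. These stack in thirds as Ab–C–E — an Ab augmented triad.
C is the third of Ab augmented; third in the bass means first inversion (figured bass 6).

Ab augmented, first inversion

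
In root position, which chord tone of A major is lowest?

A

A major is A–C#–E. Root position places the root in the bass: A.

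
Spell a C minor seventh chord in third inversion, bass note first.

C minor seventh is C–Eb–G–Bb. Third inversion puts the seventh (Bb) in the bass, with the remaining tones above: Bb, C, Eb, G.

Bb, C, Eb, G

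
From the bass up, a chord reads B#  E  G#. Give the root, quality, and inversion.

E augmented, second inversion

The pitch classes B#, E, G# arrange in thirds as E–G#–B#: an E augmented triad.
With the fifth (B#) in the bass, the chord is in second inversion (figured bass 6/4).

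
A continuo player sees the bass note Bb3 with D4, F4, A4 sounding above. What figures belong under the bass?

The notes Bb, D, F, A stack in thirds as Bb–D–F–A — a Bb major seventh chord. The bass Bb is the root, so this is root position: figured 7.

7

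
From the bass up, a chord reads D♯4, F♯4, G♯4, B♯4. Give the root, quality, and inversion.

G# dominant seventh, second inversion

Reducing to letter names: D#, F#, G#, B#. These stack in thirds as G#–B#–D#–F# — a G# dominant seventh chord.
D# is the fifth of G# dominant seventh; fifth in the bass means second inversion (figured bass 4/3).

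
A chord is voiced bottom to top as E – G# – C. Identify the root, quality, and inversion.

C augmented, first inversion

The pitch classes E, G#, C arrange in thirds as C–E–G#: a C augmented triad.
E is the third of C augmented; third in the bass means first inversion (figured bass 6).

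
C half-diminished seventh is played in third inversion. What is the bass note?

In third inversion the seventh is lowest. For C half-diminished seventh (C–Eb–Gb–Bb) that is Bb.

Bb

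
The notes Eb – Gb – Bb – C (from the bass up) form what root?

The distinct letter names are Eb, Gb, Bb, C. Arranged as a stack of thirds they read C–Eb–Gb–Bb, so C is the root (a C half-diminished seventh chord).

C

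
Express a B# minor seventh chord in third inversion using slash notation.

Third inversion of B# minor seventh has the seventh (A#) in the bass. As a slash chord: B#m7/A#.

B#m7/A#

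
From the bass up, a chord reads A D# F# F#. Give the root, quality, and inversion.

Reducing to letter names: A, D#, F#. These stack in thirds as D#–F#–A — a D# diminished triad.
With the fifth (A) in the bass, the chord is in second inversion (figured bass 6/4).

D# diminished, second inversion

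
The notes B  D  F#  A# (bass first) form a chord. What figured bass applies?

7

The notes B, D, F#, A# stack in thirds as B–D–F#–A# — a B minor-major seventh chord. The bass B is the root, so this is root position: figured 7.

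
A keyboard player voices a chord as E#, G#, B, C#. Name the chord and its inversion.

C# dominant seventh, first inversion

Reducing to letter names: E#, G#, B, C#. These stack in thirds as C#–E#–G#–B — a C# dominant seventh chord.
With the third (E#) in the bass, the chord is in first inversion (figured bass 6/5).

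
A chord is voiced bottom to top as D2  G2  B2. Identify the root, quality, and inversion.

G major, second inversion

The distinct note names are D, G, B. Stacked in thirds they read G–B–D, which is a major triad on G.
The lowest note is D, the fifth of the chord, so this is second inversion (figured bass 6/4).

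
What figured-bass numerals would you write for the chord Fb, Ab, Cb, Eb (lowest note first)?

The notes Fb, Ab, Cb, Eb stack in thirds as Fb–Ab–Cb–Eb — an Fb major seventh chord. The bass Fb is the root, so this is root position: figured 7.

7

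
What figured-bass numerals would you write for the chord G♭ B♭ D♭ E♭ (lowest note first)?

The notes Gb, Bb, Db, Eb stack in thirds as Eb–Gb–Bb–Db — an Eb minor seventh chord. The bass Gb is the third, so this is first inversion: figured 6/5.

6/5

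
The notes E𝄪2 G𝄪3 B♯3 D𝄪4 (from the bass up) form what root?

E##

Reordering E##, G##, B#, D## into stacked thirds gives E##–G##–B#–D##; the bottom of that stack, E##, is the root.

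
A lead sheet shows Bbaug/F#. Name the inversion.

second inversion

Bbaug/F# means Bb augmented with F# in the bass. F# is the fifth of Bb augmented (Bb–D–F#), so this is second inversion.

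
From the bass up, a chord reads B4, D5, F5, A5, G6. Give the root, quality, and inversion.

G dominant ninth, first inversion

The distinct note names are B, D, F, A, G. Stacked in thirds they read G–B–D–F–A, which is a dominant ninth chord on G.
With the third (B) in the bass, the chord is in first inversion.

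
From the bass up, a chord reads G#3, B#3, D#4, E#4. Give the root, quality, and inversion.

E# minor seventh, first inversion

The pitch classes G#, B#, D#, E# arrange in thirds as E#–G#–B#–D#: an E# minor seventh chord.
G# is the third of E# minor seventh; third in the bass means first inversion (figured bass 6/5).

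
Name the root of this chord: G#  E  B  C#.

C#

The distinct letter names are G#, E, B, C#. Arranged as a stack of thirds they read C#–E–G#–B, so C# is the root (a C# minor seventh chord).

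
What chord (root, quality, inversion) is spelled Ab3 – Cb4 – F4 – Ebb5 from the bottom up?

The pitch classes Ab, Cb, F, Ebb arrange in thirds as F–Ab–Cb–Ebb: an F diminished seventh chord.
Ab is the third of F diminished seventh; third in the bass means first inversion (figured bass 6/5).

F diminished seventh, first inversion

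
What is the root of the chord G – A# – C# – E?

The distinct letter names are G, A#, C#, E. Arranged as a stack of thirds they read A#–C#–E–G, so A# is the root (an A# diminished seventh chord).

A#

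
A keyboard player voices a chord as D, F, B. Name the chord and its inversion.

The pitch classes D, F, B arrange in thirds as B–D–F: a B diminished triad.
With the third (D) in the bass, the chord is in first inversion (figured bass 6).

B diminished, first inversion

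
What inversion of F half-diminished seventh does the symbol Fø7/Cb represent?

Fø7/Cb means F half-diminished seventh with Cb in the bass. Cb is the fifth of F half-diminished seventh (F–Ab–Cb–Eb), so this is second inversion.

second inversion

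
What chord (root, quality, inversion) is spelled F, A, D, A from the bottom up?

D minor, first inversion

The pitch classes F, A, D arrange in thirds as D–F–A: a D minor triad.
With the third (F) in the bass, the chord is in first inversion (figured bass 6).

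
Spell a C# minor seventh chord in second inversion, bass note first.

G#, B, C#, E

Spelling C# minor seventh: C#–E–G#–B. In second inversion the fifth is bass, giving G#, B, C#, E from the bottom.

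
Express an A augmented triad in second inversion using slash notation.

Aaug/E#

Second inversion of A augmented has the fifth (E#) in the bass. As a slash chord: Aaug/E#.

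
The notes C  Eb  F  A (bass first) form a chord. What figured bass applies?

The notes C, Eb, F, A stack in thirds as F–A–C–Eb — an F dominant seventh chord. The bass C is the fifth, so this is second inversion: figured 4/3.

4/3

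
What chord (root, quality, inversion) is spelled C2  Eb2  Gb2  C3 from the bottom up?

Reducing to letter names: C, Eb, Gb. These stack in thirds as C–Eb–Gb — a C diminished triad.
C is the root of C diminished; root in the bass means root position (figured bass 5/3).

C diminished, root position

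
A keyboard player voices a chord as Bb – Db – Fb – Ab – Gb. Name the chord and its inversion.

Gb dominant ninth, first inversion

The distinct note names are Bb, Db, Fb, Ab, Gb. Stacked in thirds they read Gb–Bb–Db–Fb–Ab, which is a dominant ninth chord on Gb.
Bb is the third of Gb dominant ninth; third in the bass means first inversion.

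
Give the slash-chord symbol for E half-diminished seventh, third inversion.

Third inversion of E half-diminished seventh has the seventh (D) in the bass. As a slash chord: Eø7/D.

Eø7/D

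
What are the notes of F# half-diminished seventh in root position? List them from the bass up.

Spelling F# half-diminished seventh: F#–A–C–E. In root position the root is bass, giving F#, A, C, E from the bottom.

F#, A, C, E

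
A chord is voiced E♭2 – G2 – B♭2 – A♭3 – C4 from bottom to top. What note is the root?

The distinct letter names are Eb, G, Bb, Ab, C. Arranged as a stack of thirds they read Ab–C–Eb–G–Bb, so Ab is the root (an Ab major ninth chord).

Ab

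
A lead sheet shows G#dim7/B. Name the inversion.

first inversion

G#dim7/B means G# diminished seventh with B in the bass. B is the third of G# diminished seventh (G#–B–D–F), so this is first inversion.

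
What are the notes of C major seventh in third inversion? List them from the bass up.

B, C, E, G

The chord tones are C–E–G–B. With the seventh (B) lowest for third inversion: B, C, E, G.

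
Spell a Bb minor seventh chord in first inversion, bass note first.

Db, F, Ab, Bb

Spelling Bb minor seventh: Bb–Db–F–Ab. In first inversion the third is bass, giving Db, F, Ab, Bb from the bottom.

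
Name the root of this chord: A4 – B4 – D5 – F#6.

Reordering A, B, D, F# into stacked thirds gives B–D–F#–A; the bottom of that stack, B, is the root.

B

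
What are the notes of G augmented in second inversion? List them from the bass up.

D#, G, B

G augmented is G–B–D#. Second inversion puts the fifth (D#) in the bass, with the remaining tones above: D#, G, B.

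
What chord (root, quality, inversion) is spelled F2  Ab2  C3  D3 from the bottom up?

D half-diminished seventh, first inversion

Reducing to letter names: F, Ab, C, D. These stack in thirds as D–F–Ab–C — a D half-diminished seventh chord.
F is the third of D half-diminished seventh; third in the bass means first inversion (figured bass 6/5).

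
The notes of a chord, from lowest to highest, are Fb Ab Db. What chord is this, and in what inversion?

Reducing to letter names: Fb, Ab, Db. These stack in thirds as Db–Fb–Ab — a Db minor triad.
With the third (Fb) in the bass, the chord is in first inversion (figured bass 6).

Db minor, first inversion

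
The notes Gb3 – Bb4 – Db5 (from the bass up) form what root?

Gb

The distinct letter names are Gb, Bb, Db. Arranged as a stack of thirds they read Gb–Bb–Db, so Gb is the root (a Gb major triad).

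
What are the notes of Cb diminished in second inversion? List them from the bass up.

Gbb, Cb, Ebb

Cb diminished is Cb–Ebb–Gbb. Second inversion puts the fifth (Gbb) in the bass, with the remaining tones above: Gbb, Cb, Ebb.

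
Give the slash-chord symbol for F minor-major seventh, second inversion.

Second inversion of F minor-major seventh has the fifth (C) in the bass. As a slash chord: Fm(maj7)/C.

Fm(maj7)/C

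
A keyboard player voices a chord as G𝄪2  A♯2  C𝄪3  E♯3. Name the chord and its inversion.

A# major seventh, third inversion

Reducing to letter names: G##, A#, C##, E#. These stack in thirds as A#–C##–E#–G## — an A# major seventh chord.
The lowest note is G##, the seventh of the chord, so this is third inversion (figured bass 4/2).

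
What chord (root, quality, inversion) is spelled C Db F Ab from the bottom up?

Db major seventh, third inversion

The pitch classes C, Db, F, Ab arrange in thirds as Db–F–Ab–C: a Db major seventh chord.
With the seventh (C) in the bass, the chord is in third inversion (figured bass 4/2).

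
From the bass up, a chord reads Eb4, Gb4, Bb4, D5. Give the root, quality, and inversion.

Eb minor-major seventh, root position

Reducing to letter names: Eb, Gb, Bb, D. These stack in thirds as Eb–Gb–Bb–D — an Eb minor-major seventh chord.
The lowest note is Eb, the root of the chord, so this is root position (figured bass 7).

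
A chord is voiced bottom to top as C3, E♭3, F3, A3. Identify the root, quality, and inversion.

F dominant seventh, second inversion

The pitch classes C, Eb, F, A arrange in thirds as F–A–C–Eb: an F dominant seventh chord.
C is the fifth of F dominant seventh; fifth in the bass means second inversion (figured bass 4/3).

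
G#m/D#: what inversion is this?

second inversion

G#m/D# means G# minor with D# in the bass. D# is the fifth of G# minor (G#–B–D#), so this is second inversion.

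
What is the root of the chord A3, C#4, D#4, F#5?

A, C#, D#, F# are the tones of a D# half-diminished seventh chord (D#–F#–A–C#), making D# the root.

D#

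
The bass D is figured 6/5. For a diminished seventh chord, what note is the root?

B

The figures 6/5 mean the third of the chord is in the bass. If D is the third of a diminished seventh chord, the root is B (chord tones B–D–F–Ab).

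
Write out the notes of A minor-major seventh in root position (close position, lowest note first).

A minor-major seventh is A–C–E–G#. Root position puts the root (A) in the bass, with the remaining tones above: A, C, E, G#.

A, C, E, G#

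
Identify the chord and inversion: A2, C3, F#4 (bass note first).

Reducing to letter names: A, C, F#. These stack in thirds as F#–A–C — an F# diminished triad.
With the third (A) in the bass, the chord is in first inversion (figured bass 6).

F# diminished, first inversion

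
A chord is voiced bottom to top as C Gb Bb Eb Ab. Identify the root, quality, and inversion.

Ab dominant ninth, first inversion

The distinct note names are C, Gb, Bb, Eb, Ab. Stacked in thirds they read Ab–C–Eb–Gb–Bb, which is a dominant ninth chord on Ab.
With the third (C) in the bass, the chord is in first inversion.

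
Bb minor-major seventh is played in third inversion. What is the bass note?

In third inversion the seventh is lowest. For Bb minor-major seventh (Bb–Db–F–A) that is A.

A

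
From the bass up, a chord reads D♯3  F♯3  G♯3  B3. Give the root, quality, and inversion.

The pitch classes D#, F#, G#, B arrange in thirds as G#–B–D#–F#: a G# minor seventh chord.
The lowest note is D#, the fifth of the chord, so this is second inversion (figured bass 4/3).

G# minor seventh, second inversion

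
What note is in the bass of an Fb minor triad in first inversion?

Abb

Fb minor is Fb–Abb–Cb. First inversion places the third in the bass: Abb.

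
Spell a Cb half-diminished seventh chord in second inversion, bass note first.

The chord tones are Cb–Ebb–Gbb–Bbb. With the fifth (Gbb) lowest for second inversion: Gbb, Bbb, Cb, Ebb.

Gbb, Bbb, Cb, Ebb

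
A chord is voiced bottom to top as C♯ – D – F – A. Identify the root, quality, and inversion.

The distinct note names are C#, D, F, A. Stacked in thirds they read D–F–A–C#, which is a minor-major seventh chord on D.
With the seventh (C#) in the bass, the chord is in third inversion (figured bass 4/2).

D minor-major seventh, third inversion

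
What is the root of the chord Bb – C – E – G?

Reordering Bb, C, E, G into stacked thirds gives C–E–G–Bb; the bottom of that stack, C, is the root.

C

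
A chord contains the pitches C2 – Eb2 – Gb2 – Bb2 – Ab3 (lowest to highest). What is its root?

Ab

The distinct letter names are C, Eb, Gb, Bb, Ab. Arranged as a stack of thirds they read Ab–C–Eb–Gb–Bb, so Ab is the root (an Ab dominant ninth chord).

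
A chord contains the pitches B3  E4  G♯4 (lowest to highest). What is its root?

Reordering B, E, G# into stacked thirds gives E–G#–B; the bottom of that stack, E, is the root.

E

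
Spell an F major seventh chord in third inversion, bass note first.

E, F, A, C

The chord tones are F–A–C–E. With the seventh (E) lowest for third inversion: E, F, A, C.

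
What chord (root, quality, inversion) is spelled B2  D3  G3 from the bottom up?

G major, first inversion

The pitch classes B, D, G arrange in thirds as G–B–D: a G major triad.
B is the third of G major; third in the bass means first inversion (figured bass 6).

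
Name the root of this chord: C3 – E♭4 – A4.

C, Eb, A are the tones of an A diminished triad (A–C–Eb), making A the root.

A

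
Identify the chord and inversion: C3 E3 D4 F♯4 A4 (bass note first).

D dominant ninth, third inversion

The distinct note names are C, E, D, F#, A. Stacked in thirds they read D–F#–A–C–E, which is a dominant ninth chord on D.
C is the seventh of D dominant ninth; seventh in the bass means third inversion.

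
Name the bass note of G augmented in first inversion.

In first inversion the third is lowest. For G augmented (G–B–D#) that is B.

B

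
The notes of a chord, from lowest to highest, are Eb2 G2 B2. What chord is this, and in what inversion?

Eb augmented, root position

The distinct note names are Eb, G, B. Stacked in thirds they read Eb–G–B, which is an augmented triad on Eb.
The lowest note is Eb, the root of the chord, so this is root position (figured bass 5/3).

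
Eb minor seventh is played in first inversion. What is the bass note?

Eb minor seventh is Eb–Gb–Bb–Db. First inversion places the third in the bass: Gb.

Gb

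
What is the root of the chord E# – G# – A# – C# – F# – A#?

F#

Reordering E#, G#, A#, C#, F# into stacked thirds gives F#–A#–C#–E#–G#; the bottom of that stack, F#, is the root.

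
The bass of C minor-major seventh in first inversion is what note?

Eb

The third of C minor-major seventh (C–Eb–G–B) is Eb; that is the bass in first inversion.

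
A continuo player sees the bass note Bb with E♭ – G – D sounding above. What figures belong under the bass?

4/3

The notes Bb, Eb, G, D stack in thirds as Eb–G–Bb–D — an Eb major seventh chord. The bass Bb is the fifth, so this is second inversion: figured 4/3.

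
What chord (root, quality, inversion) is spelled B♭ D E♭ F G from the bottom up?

Reducing to letter names: Bb, D, Eb, F, G. These stack in thirds as Eb–G–Bb–D–F — an Eb major ninth chord.
Bb is the fifth of Eb major ninth; fifth in the bass means second inversion.

Eb major ninth, second inversion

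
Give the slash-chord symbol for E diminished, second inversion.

Second inversion of E diminished has the fifth (Bb) in the bass. As a slash chord: Edim/Bb.

Edim/Bb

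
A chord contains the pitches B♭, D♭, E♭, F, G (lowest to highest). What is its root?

Eb

Reordering Bb, Db, Eb, F, G into stacked thirds gives Eb–G–Bb–Db–F; the bottom of that stack, Eb, is the root.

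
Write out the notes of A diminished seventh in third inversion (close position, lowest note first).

Spelling A diminished seventh: A–C–Eb–Gb. In third inversion the seventh is bass, giving Gb, A, C, Eb from the bottom.

Gb, A, C, Eb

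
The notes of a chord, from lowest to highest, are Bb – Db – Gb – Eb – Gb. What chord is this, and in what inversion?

The pitch classes Bb, Db, Gb, Eb arrange in thirds as Eb–Gb–Bb–Db: an Eb minor seventh chord.
With the fifth (Bb) in the bass, the chord is in second inversion (figured bass 4/3).

Eb minor seventh, second inversion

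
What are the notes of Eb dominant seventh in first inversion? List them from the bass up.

Eb dominant seventh is Eb–G–Bb–Db. First inversion puts the third (G) in the bass, with the remaining tones above: G, Bb, Db, Eb.

G, Bb, Db, Eb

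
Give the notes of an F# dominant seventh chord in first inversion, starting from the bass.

A#, C#, E, F#

F# dominant seventh is F#–A#–C#–E. First inversion puts the third (A#) in the bass, with the remaining tones above: A#, C#, E, F#.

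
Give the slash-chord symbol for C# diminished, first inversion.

First inversion of C# diminished has the third (E) in the bass. As a slash chord: C#dim/E.

C#dim/E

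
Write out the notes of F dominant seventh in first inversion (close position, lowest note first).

A, C, Eb, F

The chord tones are F–A–C–Eb. With the third (A) lowest for first inversion: A, C, Eb, F.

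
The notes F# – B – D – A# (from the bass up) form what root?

The distinct letter names are F#, B, D, A#. Arranged as a stack of thirds they read B–D–F#–A#, so B is the root (a B minor-major seventh chord).

B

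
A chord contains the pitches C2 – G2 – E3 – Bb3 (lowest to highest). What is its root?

The distinct letter names are C, G, E, Bb. Arranged as a stack of thirds they read C–E–G–Bb, so C is the root (a C dominant seventh chord).

C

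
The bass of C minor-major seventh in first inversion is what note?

The third of C minor-major seventh (C–Eb–G–B) is Eb; that is the bass in first inversion.

Eb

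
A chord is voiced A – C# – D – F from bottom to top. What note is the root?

Reordering A, C#, D, F into stacked thirds gives D–F–A–C#; the bottom of that stack, D, is the root.

D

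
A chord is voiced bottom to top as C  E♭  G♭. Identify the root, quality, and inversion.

Reducing to letter names: C, Eb, Gb. These stack in thirds as C–Eb–Gb — a C diminished triad.
C is the root of C diminished; root in the bass means root position (figured bass 5/3).

C diminished, root position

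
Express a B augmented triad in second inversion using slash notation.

Second inversion of B augmented has the fifth (F##) in the bass. As a slash chord: Baug/F##.

Baug/F##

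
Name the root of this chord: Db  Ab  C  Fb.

Reordering Db, Ab, C, Fb into stacked thirds gives Db–Fb–Ab–C; the bottom of that stack, Db, is the root.

Db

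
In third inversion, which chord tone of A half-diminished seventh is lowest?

In third inversion the seventh is lowest. For A half-diminished seventh (A–C–Eb–G) that is G.

G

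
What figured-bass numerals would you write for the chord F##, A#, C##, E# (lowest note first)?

7

The notes F##, A#, C##, E# stack in thirds as F##–A#–C##–E# — an F## minor seventh chord. The bass F## is the root, so this is root position: figured 7.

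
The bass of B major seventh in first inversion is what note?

In first inversion the third is lowest. For B major seventh (B–D#–F#–A#) that is D#.

D#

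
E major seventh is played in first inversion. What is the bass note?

G#

The third of E major seventh (E–G#–B–D#) is G#; that is the bass in first inversion.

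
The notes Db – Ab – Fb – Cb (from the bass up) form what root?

Db

The distinct letter names are Db, Ab, Fb, Cb. Arranged as a stack of thirds they read Db–Fb–Ab–Cb, so Db is the root (a Db minor seventh chord).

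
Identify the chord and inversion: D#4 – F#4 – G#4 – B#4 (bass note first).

The distinct note names are D#, F#, G#, B#. Stacked in thirds they read G#–B#–D#–F#, which is a dominant seventh chord on G#.
D# is the fifth of G# dominant seventh; fifth in the bass means second inversion (figured bass 4/3).

G# dominant seventh, second inversion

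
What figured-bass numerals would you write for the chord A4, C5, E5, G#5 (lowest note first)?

7

The notes A, C, E, G# stack in thirds as A–C–E–G# — an A minor-major seventh chord. The bass A is the root, so this is root position: figured 7.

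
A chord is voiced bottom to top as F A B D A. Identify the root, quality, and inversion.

Reducing to letter names: F, A, B, D. These stack in thirds as B–D–F–A — a B half-diminished seventh chord.
F is the fifth of B half-diminished seventh; fifth in the bass means second inversion (figured bass 4/3).

B half-diminished seventh, second inversion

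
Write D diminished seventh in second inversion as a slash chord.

Second inversion of D diminished seventh has the fifth (Ab) in the bass. As a slash chord: Ddim7/Ab.

Ddim7/Ab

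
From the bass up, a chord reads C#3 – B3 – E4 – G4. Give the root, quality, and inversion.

C# half-diminished seventh, root position

The pitch classes C#, B, E, G arrange in thirds as C#–E–G–B: a C# half-diminished seventh chord.
C# is the root of C# half-diminished seventh; root in the bass means root position (figured bass 7).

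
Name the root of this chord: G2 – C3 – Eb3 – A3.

Reordering G, C, Eb, A into stacked thirds gives A–C–Eb–G; the bottom of that stack, A, is the root.

A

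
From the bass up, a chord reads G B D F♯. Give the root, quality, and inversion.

G major seventh, root position

Reducing to letter names: G, B, D, F#. These stack in thirds as G–B–D–F# — a G major seventh chord.
With the root (G) in the bass, the chord is in root position (figured bass 7).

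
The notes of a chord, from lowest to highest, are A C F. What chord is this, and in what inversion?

The distinct note names are A, C, F. Stacked in thirds they read F–A–C, which is a major triad on F.
The lowest note is A, the third of the chord, so this is first inversion (figured bass 6).

F major, first inversion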